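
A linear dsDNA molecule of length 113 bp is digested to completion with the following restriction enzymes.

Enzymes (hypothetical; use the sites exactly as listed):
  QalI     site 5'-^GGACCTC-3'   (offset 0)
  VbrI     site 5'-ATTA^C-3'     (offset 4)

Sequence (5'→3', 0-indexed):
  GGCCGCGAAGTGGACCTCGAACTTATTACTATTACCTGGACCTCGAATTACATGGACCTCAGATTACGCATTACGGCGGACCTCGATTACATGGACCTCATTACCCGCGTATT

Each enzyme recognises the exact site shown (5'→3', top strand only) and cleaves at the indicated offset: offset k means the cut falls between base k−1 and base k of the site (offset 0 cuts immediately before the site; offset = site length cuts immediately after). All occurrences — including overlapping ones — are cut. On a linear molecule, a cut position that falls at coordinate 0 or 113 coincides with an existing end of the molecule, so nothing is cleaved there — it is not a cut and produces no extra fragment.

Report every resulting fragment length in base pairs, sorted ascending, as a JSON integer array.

Per-enzyme occurrences:
  QalI (GGACCTC, off=0): starts [11, 37, 53, 77, 92] → cuts [11, 37, 53, 77, 92]
  VbrI (ATTAC, off=4): starts [24, 30, 46, 62, 69, 85, 99] → cuts [28, 34, 50, 66, 73, 89, 103]

All cut coordinates (distinct, sorted): [11, 28, 34, 37, 50, 53, 66, 73, 77, 89, 92, 103]

Fragment lengths:
  [0,11): 11 bp
  [11,28): 17 bp
  [28,34): 6 bp
  [34,37): 3 bp
  [37,50): 13 bp
  [50,53): 3 bp
  [53,66): 13 bp
  [66,73): 7 bp
  [73,77): 4 bp
  [77,89): 12 bp
  [89,92): 3 bp
  [92,103): 11 bp
  [103,113): 10 bp

[3,3,3,4,6,7,10,11,11,12,13,13,17]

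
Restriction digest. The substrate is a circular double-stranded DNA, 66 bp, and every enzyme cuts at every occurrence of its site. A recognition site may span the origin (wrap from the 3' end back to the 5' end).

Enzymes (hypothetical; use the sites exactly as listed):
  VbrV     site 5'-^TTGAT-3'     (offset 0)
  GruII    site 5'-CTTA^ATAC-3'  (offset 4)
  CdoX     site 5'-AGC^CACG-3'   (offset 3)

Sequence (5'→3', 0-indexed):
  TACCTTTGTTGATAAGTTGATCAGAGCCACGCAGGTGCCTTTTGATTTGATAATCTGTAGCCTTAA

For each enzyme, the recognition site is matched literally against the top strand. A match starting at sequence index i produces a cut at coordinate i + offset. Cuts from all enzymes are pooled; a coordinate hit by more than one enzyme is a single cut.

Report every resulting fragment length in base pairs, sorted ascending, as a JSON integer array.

[5,8,9,11,14,19]

Site scan:
  VbrV TTGAT/0: at [8, 16, 41, 46] ⇒ [8, 16, 41, 46]
  GruII CTTAATAC/4: at [61] ⇒ [65]
  CdoX AGCCACG/3: at [24] ⇒ [27]

All cut coordinates (distinct, sorted): [8, 16, 27, 41, 46, 65]

Fragments:
  8→16: 8 bp
  16→27: 11 bp
  27→41: 14 bp
  41→46: 5 bp
  46→65: 19 bp
  65→8 (wrap): 66-65+8 = 9 bp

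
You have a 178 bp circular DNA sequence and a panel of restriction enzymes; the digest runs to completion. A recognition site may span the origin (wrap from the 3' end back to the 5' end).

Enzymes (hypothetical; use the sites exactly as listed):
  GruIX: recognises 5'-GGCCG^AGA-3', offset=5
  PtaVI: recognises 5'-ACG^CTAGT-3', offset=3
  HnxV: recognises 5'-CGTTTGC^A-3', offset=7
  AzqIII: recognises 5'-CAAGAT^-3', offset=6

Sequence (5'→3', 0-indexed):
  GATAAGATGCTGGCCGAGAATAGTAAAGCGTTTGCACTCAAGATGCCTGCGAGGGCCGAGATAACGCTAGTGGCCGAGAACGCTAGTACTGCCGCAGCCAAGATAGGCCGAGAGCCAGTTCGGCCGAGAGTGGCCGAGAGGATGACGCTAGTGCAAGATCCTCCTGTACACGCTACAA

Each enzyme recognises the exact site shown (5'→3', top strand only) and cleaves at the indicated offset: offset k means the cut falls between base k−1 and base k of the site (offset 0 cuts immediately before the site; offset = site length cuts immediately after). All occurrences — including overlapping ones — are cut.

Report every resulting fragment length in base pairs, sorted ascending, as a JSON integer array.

[6,6,8,9,10,10,11,12,13,14,16,19,22,22]

Scan for sites:
  GruIX GGCCGAGA/5: at [11, 53, 71, 105, 121, 131] ⇒ [16, 58, 76, 110, 126, 136]
  PtaVI ACGCTAGT/3: at [63, 79, 144] ⇒ [66, 82, 147]
  HnxV CGTTTGCA/7: at [28] ⇒ [35]
  AzqIII CAAGAT/6: at [38, 98, 153, 175] ⇒ [3, 44, 104, 159]

All cut coordinates (distinct, sorted): [3, 16, 35, 44, 58, 66, 76, 82, 104, 110, 126, 136, 147, 159]

Fragments:
  3→16: 13 bp
  16→35: 19 bp
  35→44: 9 bp
  44→58: 14 bp
  58→66: 8 bp
  66→76: 10 bp
  76→82: 6 bp
  82→104: 22 bp
  104→110: 6 bp
  110→126: 16 bp
  126→136: 10 bp
  136→147: 11 bp
  147→159: 12 bp
  159→3 (wrap): 178-159+3 = 22 bp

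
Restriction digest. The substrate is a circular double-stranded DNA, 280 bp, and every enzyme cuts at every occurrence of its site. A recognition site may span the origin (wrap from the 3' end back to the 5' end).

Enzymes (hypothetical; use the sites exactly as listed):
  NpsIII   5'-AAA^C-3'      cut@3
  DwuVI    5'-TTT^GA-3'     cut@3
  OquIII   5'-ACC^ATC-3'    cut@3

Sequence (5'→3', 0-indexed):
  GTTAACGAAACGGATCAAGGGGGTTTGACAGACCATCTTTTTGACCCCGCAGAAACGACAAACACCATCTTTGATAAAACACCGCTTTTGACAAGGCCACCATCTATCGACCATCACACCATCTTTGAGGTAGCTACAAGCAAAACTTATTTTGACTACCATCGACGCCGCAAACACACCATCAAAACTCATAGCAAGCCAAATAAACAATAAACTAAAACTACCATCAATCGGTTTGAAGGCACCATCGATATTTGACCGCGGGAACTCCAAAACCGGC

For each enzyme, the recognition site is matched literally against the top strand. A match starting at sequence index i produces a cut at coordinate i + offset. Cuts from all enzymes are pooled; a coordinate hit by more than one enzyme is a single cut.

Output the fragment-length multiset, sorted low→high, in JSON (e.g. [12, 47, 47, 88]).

[4,5,6,6,6,6,7,7,7,7,7,8,8,8,8,9,10,10,11,12,12,13,14,15,16,19,19,20]

Scan for sites:
  NpsIII AAAC/3: at [7, 52, 59, 76, 142, 171, 184, 204, 211, 217, 272] ⇒ [10, 55, 62, 79, 145, 174, 187, 207, 214, 220, 275]
  DwuVI TTTGA/3: at [23, 39, 69, 86, 123, 150, 234, 253] ⇒ [26, 42, 72, 89, 126, 153, 237, 256]
  OquIII ACCATC/3: at [31, 63, 98, 109, 117, 157, 177, 222, 243] ⇒ [34, 66, 101, 112, 120, 160, 180, 225, 246]

Pooled cuts: [10, 26, 34, 42, 55, 62, 66, 72, 79, 89, 101, 112, 120, 126, 145, 153, 160, 174, 180, 187, 207, 214, 220, 225, 237, 246, 256, 275]

Fragment lengths:
  10→26: 16 bp
  26→34: 8 bp
  34→42: 8 bp
  42→55: 13 bp
  55→62: 7 bp
  62→66: 4 bp
  66→72: 6 bp
  72→79: 7 bp
  79→89: 10 bp
  89→101: 12 bp
  101→112: 11 bp
  112→120: 8 bp
  120→126: 6 bp
  126→145: 19 bp
  145→153: 8 bp
  153→160: 7 bp
  160→174: 14 bp
  174→180: 6 bp
  180→187: 7 bp
  187→207: 20 bp
  207→214: 7 bp
  214→220: 6 bp
  220→225: 5 bp
  225→237: 12 bp
  237→246: 9 bp
  246→256: 10 bp
  256→275: 19 bp
  275→10 (wrap): 280-275+10 = 15 bp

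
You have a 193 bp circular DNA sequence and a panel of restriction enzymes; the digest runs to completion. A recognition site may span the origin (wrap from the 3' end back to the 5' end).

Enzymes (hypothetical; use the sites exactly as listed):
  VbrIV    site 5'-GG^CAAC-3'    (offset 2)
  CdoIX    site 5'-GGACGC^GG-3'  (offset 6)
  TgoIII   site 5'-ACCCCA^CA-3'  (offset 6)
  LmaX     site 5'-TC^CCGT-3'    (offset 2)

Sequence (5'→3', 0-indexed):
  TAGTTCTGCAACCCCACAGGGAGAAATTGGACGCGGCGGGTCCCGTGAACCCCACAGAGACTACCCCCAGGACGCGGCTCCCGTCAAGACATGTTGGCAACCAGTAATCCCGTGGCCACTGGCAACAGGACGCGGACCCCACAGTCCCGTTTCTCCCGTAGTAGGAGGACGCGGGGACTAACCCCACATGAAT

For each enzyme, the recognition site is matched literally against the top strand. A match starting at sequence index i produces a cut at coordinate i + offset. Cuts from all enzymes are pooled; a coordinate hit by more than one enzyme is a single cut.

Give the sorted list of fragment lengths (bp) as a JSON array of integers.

[5,5,8,8,9,11,12,12,13,14,17,17,18,21,23]

Per-enzyme occurrences:
  VbrIV GGCAAC/2: at [95, 120] ⇒ [97, 122]
  CdoIX GGACGCGG/6: at [28, 69, 127, 166] ⇒ [34, 75, 133, 172]
  TgoIII ACCCCACA/6: at [10, 48, 135, 180] ⇒ [16, 54, 141, 186]
  LmaX TCCCGT/2: at [40, 78, 107, 144, 153] ⇒ [42, 80, 109, 146, 155]

All cut coordinates (distinct, sorted): [16, 34, 42, 54, 75, 80, 97, 109, 122, 133, 141, 146, 155, 172, 186]

Fragments:
  16→34: 18 bp
  34→42: 8 bp
  42→54: 12 bp
  54→75: 21 bp
  75→80: 5 bp
  80→97: 17 bp
  97→109: 12 bp
  109→122: 13 bp
  122→133: 11 bp
  133→141: 8 bp
  141→146: 5 bp
  146→155: 9 bp
  155→172: 17 bp
  172→186: 14 bp
  186→16 (wrap): 193-186+16 = 23 bp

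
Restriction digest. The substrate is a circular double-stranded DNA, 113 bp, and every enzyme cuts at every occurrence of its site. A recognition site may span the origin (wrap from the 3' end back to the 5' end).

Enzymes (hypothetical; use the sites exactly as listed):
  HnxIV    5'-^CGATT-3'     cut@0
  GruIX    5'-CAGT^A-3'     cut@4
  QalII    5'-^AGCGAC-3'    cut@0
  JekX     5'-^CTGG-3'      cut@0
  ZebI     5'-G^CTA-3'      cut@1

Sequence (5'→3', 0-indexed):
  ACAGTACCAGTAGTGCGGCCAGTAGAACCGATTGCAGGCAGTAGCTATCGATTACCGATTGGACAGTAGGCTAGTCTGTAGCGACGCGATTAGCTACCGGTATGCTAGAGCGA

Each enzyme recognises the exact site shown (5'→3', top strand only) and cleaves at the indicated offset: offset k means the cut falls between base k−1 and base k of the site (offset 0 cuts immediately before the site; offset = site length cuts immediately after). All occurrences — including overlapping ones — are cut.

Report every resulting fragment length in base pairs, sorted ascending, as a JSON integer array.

[2,3,4,5,6,7,7,7,9,11,12,12,14,14]

Scan for sites:
  HnxIV CGATT/0: at [28, 48, 55, 86] ⇒ [28, 48, 55, 86]
  GruIX CAGTA/4: at [1, 7, 19, 38, 63] ⇒ [5, 11, 23, 42, 67]
  QalII AGCGAC/0: at [79] ⇒ [79]
  JekX (CTGG, off=0): no sites
  ZebI GCTA/1: at [43, 69, 92, 103] ⇒ [44, 70, 93, 104]

Pooled cuts: [5, 11, 23, 28, 42, 44, 48, 55, 67, 70, 79, 86, 93, 104]

Fragment lengths:
  5→11: 6 bp
  11→23: 12 bp
  23→28: 5 bp
  28→42: 14 bp
  42→44: 2 bp
  44→48: 4 bp
  48→55: 7 bp
  55→67: 12 bp
  67→70: 3 bp
  70→79: 9 bp
  79→86: 7 bp
  86→93: 7 bp
  93→104: 11 bp
  104→5 (wrap): 113-104+5 = 14 bp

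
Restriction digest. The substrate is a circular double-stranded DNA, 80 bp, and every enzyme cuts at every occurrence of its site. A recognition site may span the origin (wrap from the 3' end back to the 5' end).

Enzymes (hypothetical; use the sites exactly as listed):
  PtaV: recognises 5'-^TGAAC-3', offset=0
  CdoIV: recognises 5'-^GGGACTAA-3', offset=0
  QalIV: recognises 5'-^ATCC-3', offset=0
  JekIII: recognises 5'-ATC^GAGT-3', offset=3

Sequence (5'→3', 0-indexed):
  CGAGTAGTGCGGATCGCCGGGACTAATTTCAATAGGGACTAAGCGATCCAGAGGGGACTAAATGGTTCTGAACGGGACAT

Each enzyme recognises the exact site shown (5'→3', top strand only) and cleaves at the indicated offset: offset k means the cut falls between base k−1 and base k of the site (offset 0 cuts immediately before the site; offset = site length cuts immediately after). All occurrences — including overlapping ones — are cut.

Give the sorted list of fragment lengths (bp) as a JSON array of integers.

Scan for sites:
  PtaV (TGAAC, off=0): starts [68] → cuts [68]
  CdoIV (GGGACTAA, off=0): starts [18, 34, 53] → cuts [18, 34, 53]
  QalIV (ATCC, off=0): starts [45] → cuts [45]
  JekIII (ATCGAGT, off=3): starts [78] → cuts [1]

Pooled cuts: [1, 18, 34, 45, 53, 68]

Fragment lengths:
  1→18: 17 bp
  18→34: 16 bp
  34→45: 11 bp
  45→53: 8 bp
  53→68: 15 bp
  68→1 (wrap): 80-68+1 = 13 bp

[8,11,13,15,16,17]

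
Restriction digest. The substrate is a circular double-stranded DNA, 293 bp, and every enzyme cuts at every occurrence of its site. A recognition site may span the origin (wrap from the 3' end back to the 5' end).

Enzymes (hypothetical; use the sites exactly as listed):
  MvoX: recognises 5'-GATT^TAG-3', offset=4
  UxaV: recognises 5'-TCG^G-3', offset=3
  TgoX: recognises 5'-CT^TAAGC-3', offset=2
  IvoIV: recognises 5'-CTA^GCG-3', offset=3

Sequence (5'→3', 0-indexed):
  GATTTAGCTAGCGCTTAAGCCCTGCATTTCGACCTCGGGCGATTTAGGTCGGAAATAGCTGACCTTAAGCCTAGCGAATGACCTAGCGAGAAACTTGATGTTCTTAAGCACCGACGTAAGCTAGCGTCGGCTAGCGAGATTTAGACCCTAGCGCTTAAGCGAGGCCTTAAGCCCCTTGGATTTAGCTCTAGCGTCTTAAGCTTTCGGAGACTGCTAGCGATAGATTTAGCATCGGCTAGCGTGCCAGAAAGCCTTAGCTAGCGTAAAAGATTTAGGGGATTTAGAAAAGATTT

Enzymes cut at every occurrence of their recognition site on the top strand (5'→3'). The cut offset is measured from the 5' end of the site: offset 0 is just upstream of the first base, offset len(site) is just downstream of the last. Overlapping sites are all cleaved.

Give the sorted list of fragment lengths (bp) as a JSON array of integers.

[4,4,5,5,6,6,6,7,7,8,8,8,8,9,9,10,10,10,12,12,12,14,15,16,19,19,22,22]

Site scan:
  MvoX (GATTTAG, off=4): starts [0, 40, 137, 178, 222, 268, 277] → cuts [4, 44, 141, 182, 226, 272, 281]
  UxaV (TCGG, off=3): starts [34, 48, 126, 203, 231] → cuts [37, 51, 129, 206, 234]
  TgoX (CTTAAGC, off=2): starts [13, 63, 102, 153, 165, 194] → cuts [15, 65, 104, 155, 167, 196]
  IvoIV (CTAGCG, off=3): starts [7, 70, 82, 120, 130, 147, 187, 213, 235, 257] → cuts [10, 73, 85, 123, 133, 150, 190, 216, 238, 260]

All cut coordinates (distinct, sorted): [4, 10, 15, 37, 44, 51, 65, 73, 85, 104, 123, 129, 133, 141, 150, 155, 167, 182, 190, 196, 206, 216, 226, 234, 238, 260, 272, 281]

Fragments:
  4→10: 6 bp
  10→15: 5 bp
  15→37: 22 bp
  37→44: 7 bp
  44→51: 7 bp
  51→65: 14 bp
  65→73: 8 bp
  73→85: 12 bp
  85→104: 19 bp
  104→123: 19 bp
  123→129: 6 bp
  129→133: 4 bp
  133→141: 8 bp
  141→150: 9 bp
  150→155: 5 bp
  155→167: 12 bp
  167→182: 15 bp
  182→190: 8 bp
  190→196: 6 bp
  196→206: 10 bp
  206→216: 10 bp
  216→226: 10 bp
  226→234: 8 bp
  234→238: 4 bp
  238→260: 22 bp
  260→272: 12 bp
  272→281: 9 bp
  281→4 (wrap): 293-281+4 = 16 bp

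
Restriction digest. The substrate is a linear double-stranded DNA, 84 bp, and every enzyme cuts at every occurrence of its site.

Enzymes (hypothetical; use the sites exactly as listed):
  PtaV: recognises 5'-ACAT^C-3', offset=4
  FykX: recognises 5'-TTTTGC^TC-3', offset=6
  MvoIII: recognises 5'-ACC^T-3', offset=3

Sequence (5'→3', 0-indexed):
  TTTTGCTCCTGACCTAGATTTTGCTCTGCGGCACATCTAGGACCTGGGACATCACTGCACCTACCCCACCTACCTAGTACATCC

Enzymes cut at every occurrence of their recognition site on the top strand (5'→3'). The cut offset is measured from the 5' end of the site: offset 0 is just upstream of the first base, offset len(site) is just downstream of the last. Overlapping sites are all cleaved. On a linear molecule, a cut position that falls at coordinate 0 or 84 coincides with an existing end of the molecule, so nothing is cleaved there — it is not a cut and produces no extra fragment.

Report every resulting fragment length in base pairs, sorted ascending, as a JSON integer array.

Site scan:
  PtaV ACATC/4: at [32, 48, 78] ⇒ [36, 52, 82]
  FykX TTTTGCTC/6: at [0, 18] ⇒ [6, 24]
  MvoIII ACCT/3: at [11, 41, 58, 67, 71] ⇒ [14, 44, 61, 70, 74]

All cut coordinates (distinct, sorted): [6, 14, 24, 36, 44, 52, 61, 70, 74, 82]

Fragments:
  [0,6): 6 bp
  [6,14): 8 bp
  [14,24): 10 bp
  [24,36): 12 bp
  [36,44): 8 bp
  [44,52): 8 bp
  [52,61): 9 bp
  [61,70): 9 bp
  [70,74): 4 bp
  [74,82): 8 bp
  [82,84): 2 bp

[2,4,6,8,8,8,8,9,9,10,12]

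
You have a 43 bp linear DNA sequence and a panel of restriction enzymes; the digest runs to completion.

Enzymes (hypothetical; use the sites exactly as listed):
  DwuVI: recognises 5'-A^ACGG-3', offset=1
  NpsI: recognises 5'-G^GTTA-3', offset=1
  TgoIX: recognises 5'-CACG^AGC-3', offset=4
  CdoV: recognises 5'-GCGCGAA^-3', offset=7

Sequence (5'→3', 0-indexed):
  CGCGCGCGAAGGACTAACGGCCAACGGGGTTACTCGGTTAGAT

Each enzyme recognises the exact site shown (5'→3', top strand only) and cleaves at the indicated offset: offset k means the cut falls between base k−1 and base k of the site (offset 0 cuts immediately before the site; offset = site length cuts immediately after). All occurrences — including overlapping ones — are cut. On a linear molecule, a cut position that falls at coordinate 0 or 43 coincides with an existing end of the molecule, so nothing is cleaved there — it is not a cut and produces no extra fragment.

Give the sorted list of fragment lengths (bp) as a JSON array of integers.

[5,6,7,7,8,10]

Scan for sites:
  DwuVI AACGG/1: at [15, 22] ⇒ [16, 23]
  NpsI GGTTA/1: at [27, 35] ⇒ [28, 36]
  TgoIX (CACGAGC, off=4): no sites
  CdoV GCGCGAA/7: at [3] ⇒ [10]

Pooled cuts: [10, 16, 23, 28, 36]

Fragments:
  [0,10): 10 bp
  [10,16): 6 bp
  [16,23): 7 bp
  [23,28): 5 bp
  [28,36): 8 bp
  [36,43): 7 bp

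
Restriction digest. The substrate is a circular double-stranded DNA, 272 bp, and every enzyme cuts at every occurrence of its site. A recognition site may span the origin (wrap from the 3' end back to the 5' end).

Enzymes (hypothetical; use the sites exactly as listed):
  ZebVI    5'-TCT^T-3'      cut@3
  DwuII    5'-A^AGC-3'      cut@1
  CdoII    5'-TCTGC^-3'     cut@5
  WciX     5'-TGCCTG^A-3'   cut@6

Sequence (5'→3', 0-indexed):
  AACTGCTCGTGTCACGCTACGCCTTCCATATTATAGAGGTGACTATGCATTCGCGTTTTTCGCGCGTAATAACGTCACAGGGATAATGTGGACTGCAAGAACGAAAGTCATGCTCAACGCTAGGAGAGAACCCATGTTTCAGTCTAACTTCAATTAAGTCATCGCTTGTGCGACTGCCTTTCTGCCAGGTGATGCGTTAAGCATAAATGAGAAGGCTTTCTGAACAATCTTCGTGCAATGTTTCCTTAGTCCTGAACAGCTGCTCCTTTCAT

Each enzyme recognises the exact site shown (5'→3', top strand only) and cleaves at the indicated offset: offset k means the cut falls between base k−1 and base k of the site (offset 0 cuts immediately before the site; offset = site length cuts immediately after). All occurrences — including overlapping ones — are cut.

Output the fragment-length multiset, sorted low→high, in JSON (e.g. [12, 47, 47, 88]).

[14,31,227]

Per-enzyme occurrences:
  ZebVI (TCTT, off=3): starts [227] → cuts [230]
  DwuII (AAGC, off=1): starts [198] → cuts [199]
  CdoII (TCTGC, off=5): starts [180] → cuts [185]
  WciX (TGCCTGA, off=6): no sites

All cut coordinates (distinct, sorted): [185, 199, 230]

Fragments:
  185→199: 14 bp
  199→230: 31 bp
  230→185 (wrap): 272-230+185 = 227 bp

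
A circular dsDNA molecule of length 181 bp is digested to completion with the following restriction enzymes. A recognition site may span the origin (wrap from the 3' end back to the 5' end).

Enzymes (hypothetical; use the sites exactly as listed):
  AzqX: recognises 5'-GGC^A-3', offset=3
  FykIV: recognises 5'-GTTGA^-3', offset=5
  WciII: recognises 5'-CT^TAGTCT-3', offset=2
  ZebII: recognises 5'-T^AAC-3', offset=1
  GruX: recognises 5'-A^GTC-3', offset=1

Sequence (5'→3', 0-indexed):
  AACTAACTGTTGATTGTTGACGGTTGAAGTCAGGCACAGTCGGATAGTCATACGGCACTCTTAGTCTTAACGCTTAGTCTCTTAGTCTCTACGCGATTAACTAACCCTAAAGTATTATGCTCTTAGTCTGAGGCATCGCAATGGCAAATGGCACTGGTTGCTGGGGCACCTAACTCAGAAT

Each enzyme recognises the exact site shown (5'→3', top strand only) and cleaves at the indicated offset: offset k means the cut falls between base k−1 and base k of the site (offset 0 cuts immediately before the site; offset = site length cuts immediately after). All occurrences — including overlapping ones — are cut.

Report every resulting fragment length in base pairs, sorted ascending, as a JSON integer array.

[1,2,2,2,2,3,4,4,4,5,5,6,6,7,7,7,7,8,9,9,10,10,11,14,15,21]

Site scan:
  AzqX (GGCA, off=3): starts [32, 53, 131, 142, 149, 164] → cuts [35, 56, 134, 145, 152, 167]
  FykIV (GTTGA, off=5): starts [8, 15, 22] → cuts [13, 20, 27]
  WciII (CTTAGTCT, off=2): starts [59, 72, 80, 121] → cuts [61, 74, 82, 123]
  ZebII (TAAC, off=1): starts [3, 67, 97, 101, 170, 180] → cuts [0, 4, 68, 98, 102, 171]
  GruX (AGTC, off=1): starts [27, 37, 45, 62, 75, 83, 124] → cuts [28, 38, 46, 63, 76, 84, 125]

Pooled cuts: [0, 4, 13, 20, 27, 28, 35, 38, 46, 56, 61, 63, 68, 74, 76, 82, 84, 98, 102, 123, 125, 134, 145, 152, 167, 171]

Fragments:
  0→4: 4 bp
  4→13: 9 bp
  13→20: 7 bp
  20→27: 7 bp
  27→28: 1 bp
  28→35: 7 bp
  35→38: 3 bp
  38→46: 8 bp
  46→56: 10 bp
  56→61: 5 bp
  61→63: 2 bp
  63→68: 5 bp
  68→74: 6 bp
  74→76: 2 bp
  76→82: 6 bp
  82→84: 2 bp
  84→98: 14 bp
  98→102: 4 bp
  102→123: 21 bp
  123→125: 2 bp
  125→134: 9 bp
  134→145: 11 bp
  145→152: 7 bp
  152→167: 15 bp
  167→171: 4 bp
  171→0 (wrap): 181-171+0 = 10 bp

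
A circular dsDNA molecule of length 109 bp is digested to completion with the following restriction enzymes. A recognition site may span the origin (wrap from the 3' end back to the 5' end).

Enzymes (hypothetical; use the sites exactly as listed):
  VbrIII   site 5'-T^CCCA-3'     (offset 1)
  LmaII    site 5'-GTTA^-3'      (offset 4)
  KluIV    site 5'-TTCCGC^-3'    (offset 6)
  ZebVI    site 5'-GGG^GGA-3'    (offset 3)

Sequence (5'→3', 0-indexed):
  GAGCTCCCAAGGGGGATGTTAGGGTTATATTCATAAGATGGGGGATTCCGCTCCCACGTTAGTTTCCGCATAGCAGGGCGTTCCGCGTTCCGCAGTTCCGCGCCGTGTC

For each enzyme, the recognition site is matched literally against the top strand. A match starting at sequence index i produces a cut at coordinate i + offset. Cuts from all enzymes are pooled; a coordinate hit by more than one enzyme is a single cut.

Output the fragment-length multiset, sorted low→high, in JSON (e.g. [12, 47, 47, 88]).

Site scan:
  VbrIII (TCCCA, off=1): starts [4, 51] → cuts [5, 52]
  LmaII (GTTA, off=4): starts [17, 23, 57] → cuts [21, 27, 61]
  KluIV (TTCCGC, off=6): starts [45, 63, 80, 87, 95] → cuts [51, 69, 86, 93, 101]
  ZebVI (GGGGGA, off=3): starts [10, 39] → cuts [13, 42]

All cut coordinates (distinct, sorted): [5, 13, 21, 27, 42, 51, 52, 61, 69, 86, 93, 101]

Fragment lengths:
  5→13: 8 bp
  13→21: 8 bp
  21→27: 6 bp
  27→42: 15 bp
  42→51: 9 bp
  51→52: 1 bp
  52→61: 9 bp
  61→69: 8 bp
  69→86: 17 bp
  86→93: 7 bp
  93→101: 8 bp
  101→5 (wrap): 109-101+5 = 13 bp

[1,6,7,8,8,8,8,9,9,13,15,17]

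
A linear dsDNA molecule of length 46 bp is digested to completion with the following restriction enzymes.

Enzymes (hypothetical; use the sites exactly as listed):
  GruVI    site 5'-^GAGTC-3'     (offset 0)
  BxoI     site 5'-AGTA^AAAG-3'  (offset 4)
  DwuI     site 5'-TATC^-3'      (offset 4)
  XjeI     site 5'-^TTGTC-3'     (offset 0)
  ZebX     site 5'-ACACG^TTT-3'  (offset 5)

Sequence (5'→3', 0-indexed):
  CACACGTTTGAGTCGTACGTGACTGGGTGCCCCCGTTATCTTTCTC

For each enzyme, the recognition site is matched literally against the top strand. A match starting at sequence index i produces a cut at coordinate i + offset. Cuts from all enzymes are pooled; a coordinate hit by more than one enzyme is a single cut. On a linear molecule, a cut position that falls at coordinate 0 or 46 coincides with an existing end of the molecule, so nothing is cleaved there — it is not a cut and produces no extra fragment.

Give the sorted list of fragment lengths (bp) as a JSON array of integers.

[3,6,6,31]

Scan for sites:
  GruVI (GAGTC, off=0): starts [9] → cuts [9]
  BxoI (AGTAAAAG, off=4): no sites
  DwuI (TATC, off=4): starts [36] → cuts [40]
  XjeI (TTGTC, off=0): no sites
  ZebX (ACACGTTT, off=5): starts [1] → cuts [6]

Pooled cuts: [6, 9, 40]

Fragment lengths:
  [0,6): 6 bp
  [6,9): 3 bp
  [9,40): 31 bp
  [40,46): 6 bp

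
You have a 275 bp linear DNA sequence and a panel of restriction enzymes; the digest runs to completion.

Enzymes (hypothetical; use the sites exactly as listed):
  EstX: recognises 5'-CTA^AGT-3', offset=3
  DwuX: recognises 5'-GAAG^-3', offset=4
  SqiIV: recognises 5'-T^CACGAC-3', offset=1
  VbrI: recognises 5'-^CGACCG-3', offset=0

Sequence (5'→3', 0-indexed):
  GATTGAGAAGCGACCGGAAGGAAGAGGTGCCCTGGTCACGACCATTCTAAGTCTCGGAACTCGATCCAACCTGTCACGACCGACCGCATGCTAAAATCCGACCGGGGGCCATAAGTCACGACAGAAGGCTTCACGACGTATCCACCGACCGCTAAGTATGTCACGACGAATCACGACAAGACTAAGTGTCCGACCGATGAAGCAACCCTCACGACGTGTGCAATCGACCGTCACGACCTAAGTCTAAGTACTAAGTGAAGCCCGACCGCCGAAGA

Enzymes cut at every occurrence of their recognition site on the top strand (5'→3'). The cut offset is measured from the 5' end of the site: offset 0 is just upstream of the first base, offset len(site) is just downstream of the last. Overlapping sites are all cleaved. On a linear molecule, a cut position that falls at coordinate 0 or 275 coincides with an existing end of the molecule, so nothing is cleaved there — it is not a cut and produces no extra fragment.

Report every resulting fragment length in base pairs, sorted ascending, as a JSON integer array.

[1,2,2,4,4,4,6,6,7,7,7,7,7,9,9,10,10,10,11,12,12,12,13,13,14,15,18,18,25]

Scan for sites:
  EstX (CTAAGT, off=3): starts [46, 151, 181, 237, 243, 250] → cuts [49, 154, 184, 240, 246, 253]
  DwuX (GAAG, off=4): starts [6, 16, 20, 123, 198, 256, 270] → cuts [10, 20, 24, 127, 202, 260, 274]
  SqiIV (TCACGAC, off=1): starts [35, 73, 115, 130, 160, 170, 208, 230] → cuts [36, 74, 116, 131, 161, 171, 209, 231]
  VbrI (CGACCG, off=0): starts [10, 76, 80, 98, 145, 190, 224, 262] → cuts [10, 76, 80, 98, 145, 190, 224, 262]

Pooled cuts: [10, 20, 24, 36, 49, 74, 76, 80, 98, 116, 127, 131, 145, 154, 161, 171, 184, 190, 202, 209, 224, 231, 240, 246, 253, 260, 262, 274]

Fragments:
  [0,10): 10 bp
  [10,20): 10 bp
  [20,24): 4 bp
  [24,36): 12 bp
  [36,49): 13 bp
  [49,74): 25 bp
  [74,76): 2 bp
  [76,80): 4 bp
  [80,98): 18 bp
  [98,116): 18 bp
  [116,127): 11 bp
  [127,131): 4 bp
  [131,145): 14 bp
  [145,154): 9 bp
  [154,161): 7 bp
  [161,171): 10 bp
  [171,184): 13 bp
  [184,190): 6 bp
  [190,202): 12 bp
  [202,209): 7 bp
  [209,224): 15 bp
  [224,231): 7 bp
  [231,240): 9 bp
  [240,246): 6 bp
  [246,253): 7 bp
  [253,260): 7 bp
  [260,262): 2 bp
  [262,274): 12 bp
  [274,275): 1 bp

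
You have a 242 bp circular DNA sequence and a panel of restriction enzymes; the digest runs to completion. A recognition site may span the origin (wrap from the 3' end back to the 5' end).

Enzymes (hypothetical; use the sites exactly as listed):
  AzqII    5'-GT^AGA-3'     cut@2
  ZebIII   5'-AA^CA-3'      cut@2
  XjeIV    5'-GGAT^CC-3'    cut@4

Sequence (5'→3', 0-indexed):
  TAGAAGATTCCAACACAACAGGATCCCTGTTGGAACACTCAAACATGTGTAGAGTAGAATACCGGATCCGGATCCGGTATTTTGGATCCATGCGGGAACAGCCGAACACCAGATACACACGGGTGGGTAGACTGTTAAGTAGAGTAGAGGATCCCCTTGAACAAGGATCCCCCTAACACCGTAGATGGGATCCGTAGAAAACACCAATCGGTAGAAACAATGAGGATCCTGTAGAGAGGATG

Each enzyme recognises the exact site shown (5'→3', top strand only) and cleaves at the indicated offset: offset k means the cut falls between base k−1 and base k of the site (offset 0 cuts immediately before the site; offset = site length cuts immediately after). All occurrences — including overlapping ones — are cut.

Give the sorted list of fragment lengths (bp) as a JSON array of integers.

[4,5,5,5,5,5,6,6,6,6,7,7,7,8,8,8,9,9,10,11,11,11,11,12,12,12,14,22]

Scan for sites:
  AzqII (GTAGA, off=2): starts [48, 53, 126, 138, 143, 180, 193, 210, 230, 241] → cuts [1, 50, 55, 128, 140, 145, 182, 195, 212, 232]
  ZebIII (AACA, off=2): starts [11, 16, 33, 41, 96, 104, 159, 174, 199, 215] → cuts [13, 18, 35, 43, 98, 106, 161, 176, 201, 217]
  XjeIV (GGATCC, off=4): starts [20, 63, 69, 83, 148, 164, 187, 223] → cuts [24, 67, 73, 87, 152, 168, 191, 227]

All cut coordinates (distinct, sorted): [1, 13, 18, 24, 35, 43, 50, 55, 67, 73, 87, 98, 106, 128, 140, 145, 152, 161, 168, 176, 182, 191, 195, 201, 212, 217, 227, 232]

Fragments:
  1→13: 12 bp
  13→18: 5 bp
  18→24: 6 bp
  24→35: 11 bp
  35→43: 8 bp
  43→50: 7 bp
  50→55: 5 bp
  55→67: 12 bp
  67→73: 6 bp
  73→87: 14 bp
  87→98: 11 bp
  98→106: 8 bp
  106→128: 22 bp
  128→140: 12 bp
  140→145: 5 bp
  145→152: 7 bp
  152→161: 9 bp
  161→168: 7 bp
  168→176: 8 bp
  176→182: 6 bp
  182→191: 9 bp
  191→195: 4 bp
  195→201: 6 bp
  201→212: 11 bp
  212→217: 5 bp
  217→227: 10 bp
  227→232: 5 bp
  232→1 (wrap): 242-232+1 = 11 bp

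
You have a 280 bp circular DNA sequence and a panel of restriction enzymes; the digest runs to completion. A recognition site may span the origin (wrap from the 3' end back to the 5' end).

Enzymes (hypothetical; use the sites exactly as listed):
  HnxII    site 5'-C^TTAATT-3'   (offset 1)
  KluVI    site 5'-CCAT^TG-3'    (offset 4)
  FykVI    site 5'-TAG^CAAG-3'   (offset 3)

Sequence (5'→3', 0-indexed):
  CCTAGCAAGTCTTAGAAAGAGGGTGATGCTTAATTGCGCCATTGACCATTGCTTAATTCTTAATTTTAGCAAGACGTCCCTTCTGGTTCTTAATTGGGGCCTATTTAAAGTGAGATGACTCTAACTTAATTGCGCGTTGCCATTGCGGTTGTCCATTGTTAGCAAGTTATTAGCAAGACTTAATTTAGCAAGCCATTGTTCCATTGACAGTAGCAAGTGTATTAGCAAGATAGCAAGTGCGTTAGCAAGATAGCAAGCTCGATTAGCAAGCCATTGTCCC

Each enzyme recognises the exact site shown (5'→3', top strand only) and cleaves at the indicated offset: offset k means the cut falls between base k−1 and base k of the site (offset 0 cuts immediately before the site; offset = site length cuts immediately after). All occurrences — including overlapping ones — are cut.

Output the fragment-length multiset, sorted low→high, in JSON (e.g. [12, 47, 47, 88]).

Per-enzyme occurrences:
  HnxII CTTAATT/1: at [28, 51, 58, 88, 124, 178] ⇒ [29, 52, 59, 89, 125, 179]
  KluVI CCATTG/4: at [38, 45, 139, 152, 192, 200, 270] ⇒ [42, 49, 143, 156, 196, 204, 274]
  FykVI TAGCAAG/3: at [2, 66, 159, 170, 185, 210, 222, 230, 242, 250, 263] ⇒ [5, 69, 162, 173, 188, 213, 225, 233, 245, 253, 266]

Pooled cuts: [5, 29, 42, 49, 52, 59, 69, 89, 125, 143, 156, 162, 173, 179, 188, 196, 204, 213, 225, 233, 245, 253, 266, 274]

Fragment lengths:
  5→29: 24 bp
  29→42: 13 bp
  42→49: 7 bp
  49→52: 3 bp
  52→59: 7 bp
  59→69: 10 bp
  69→89: 20 bp
  89→125: 36 bp
  125→143: 18 bp
  143→156: 13 bp
  156→162: 6 bp
  162→173: 11 bp
  173→179: 6 bp
  179→188: 9 bp
  188→196: 8 bp
  196→204: 8 bp
  204→213: 9 bp
  213→225: 12 bp
  225→233: 8 bp
  233→245: 12 bp
  245→253: 8 bp
  253→266: 13 bp
  266→274: 8 bp
  274→5 (wrap): 280-274+5 = 11 bp

[3,6,6,7,7,8,8,8,8,8,9,9,10,11,11,12,12,13,13,13,18,20,24,36]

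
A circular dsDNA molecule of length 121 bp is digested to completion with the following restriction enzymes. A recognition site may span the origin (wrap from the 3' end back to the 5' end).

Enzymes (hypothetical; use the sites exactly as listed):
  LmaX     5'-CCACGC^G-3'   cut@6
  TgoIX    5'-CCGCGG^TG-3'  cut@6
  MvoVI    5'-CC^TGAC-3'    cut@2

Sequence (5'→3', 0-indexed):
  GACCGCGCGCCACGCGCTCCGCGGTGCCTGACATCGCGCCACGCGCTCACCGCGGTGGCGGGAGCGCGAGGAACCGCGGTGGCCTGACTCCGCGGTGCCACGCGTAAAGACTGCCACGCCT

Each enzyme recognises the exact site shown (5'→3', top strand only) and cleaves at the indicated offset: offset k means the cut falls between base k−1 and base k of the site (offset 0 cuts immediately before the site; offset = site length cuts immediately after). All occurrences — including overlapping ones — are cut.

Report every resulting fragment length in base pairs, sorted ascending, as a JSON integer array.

Per-enzyme occurrences:
  LmaX (CCACGCG, off=6): starts [9, 38, 97] → cuts [15, 44, 103]
  TgoIX (CCGCGGTG, off=6): starts [18, 49, 73, 89] → cuts [24, 55, 79, 95]
  MvoVI (CCTGAC, off=2): starts [26, 82, 118] → cuts [28, 84, 120]

All cut coordinates (distinct, sorted): [15, 24, 28, 44, 55, 79, 84, 95, 103, 120]

Fragment lengths:
  15→24: 9 bp
  24→28: 4 bp
  28→44: 16 bp
  44→55: 11 bp
  55→79: 24 bp
  79→84: 5 bp
  84→95: 11 bp
  95→103: 8 bp
  103→120: 17 bp
  120→15 (wrap): 121-120+15 = 16 bp

[4,5,8,9,11,11,16,16,17,24]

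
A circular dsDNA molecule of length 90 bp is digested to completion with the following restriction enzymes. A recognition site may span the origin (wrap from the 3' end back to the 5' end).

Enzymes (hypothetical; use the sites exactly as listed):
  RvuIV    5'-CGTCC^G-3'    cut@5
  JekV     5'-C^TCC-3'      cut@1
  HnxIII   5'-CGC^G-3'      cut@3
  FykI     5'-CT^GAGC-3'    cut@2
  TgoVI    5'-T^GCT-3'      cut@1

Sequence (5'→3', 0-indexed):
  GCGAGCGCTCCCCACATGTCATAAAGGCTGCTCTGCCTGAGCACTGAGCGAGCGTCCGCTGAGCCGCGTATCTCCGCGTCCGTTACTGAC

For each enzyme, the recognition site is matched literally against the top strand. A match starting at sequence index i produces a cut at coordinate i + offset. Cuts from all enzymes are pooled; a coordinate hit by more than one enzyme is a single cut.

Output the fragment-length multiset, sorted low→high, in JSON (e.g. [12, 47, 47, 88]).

[3,4,5,5,6,7,7,9,11,12,21]

Scan for sites:
  RvuIV CGTCCG/5: at [52, 76] ⇒ [57, 81]
  JekV CTCC/1: at [7, 71] ⇒ [8, 72]
  HnxIII CGCG/3: at [64, 74, 89] ⇒ [2, 67, 77]
  FykI CTGAGC/2: at [36, 43, 58] ⇒ [38, 45, 60]
  TgoVI TGCT/1: at [28] ⇒ [29]

Pooled cuts: [2, 8, 29, 38, 45, 57, 60, 67, 72, 77, 81]

Fragment lengths:
  2→8: 6 bp
  8→29: 21 bp
  29→38: 9 bp
  38→45: 7 bp
  45→57: 12 bp
  57→60: 3 bp
  60→67: 7 bp
  67→72: 5 bp
  72→77: 5 bp
  77→81: 4 bp
  81→2 (wrap): 90-81+2 = 11 bp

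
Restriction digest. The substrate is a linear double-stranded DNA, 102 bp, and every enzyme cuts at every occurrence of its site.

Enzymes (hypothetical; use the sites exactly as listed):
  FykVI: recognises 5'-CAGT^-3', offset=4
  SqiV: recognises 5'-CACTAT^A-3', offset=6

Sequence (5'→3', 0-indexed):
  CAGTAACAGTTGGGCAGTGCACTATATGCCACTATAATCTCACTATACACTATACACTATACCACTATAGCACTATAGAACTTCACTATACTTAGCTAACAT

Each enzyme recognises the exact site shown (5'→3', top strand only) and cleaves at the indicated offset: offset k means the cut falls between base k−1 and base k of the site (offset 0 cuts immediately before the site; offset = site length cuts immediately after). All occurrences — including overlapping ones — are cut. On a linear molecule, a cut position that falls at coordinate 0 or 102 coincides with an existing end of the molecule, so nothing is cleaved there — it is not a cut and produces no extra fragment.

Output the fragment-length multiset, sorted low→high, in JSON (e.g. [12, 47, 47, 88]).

Site scan:
  FykVI CAGT/4: at [0, 6, 14] ⇒ [4, 10, 18]
  SqiV CACTATA/6: at [19, 29, 40, 47, 54, 62, 70, 83] ⇒ [25, 35, 46, 53, 60, 68, 76, 89]

All cut coordinates (distinct, sorted): [4, 10, 18, 25, 35, 46, 53, 60, 68, 76, 89]

Fragment lengths:
  [0,4): 4 bp
  [4,10): 6 bp
  [10,18): 8 bp
  [18,25): 7 bp
  [25,35): 10 bp
  [35,46): 11 bp
  [46,53): 7 bp
  [53,60): 7 bp
  [60,68): 8 bp
  [68,76): 8 bp
  [76,89): 13 bp
  [89,102): 13 bp

[4,6,7,7,7,8,8,8,10,11,13,13]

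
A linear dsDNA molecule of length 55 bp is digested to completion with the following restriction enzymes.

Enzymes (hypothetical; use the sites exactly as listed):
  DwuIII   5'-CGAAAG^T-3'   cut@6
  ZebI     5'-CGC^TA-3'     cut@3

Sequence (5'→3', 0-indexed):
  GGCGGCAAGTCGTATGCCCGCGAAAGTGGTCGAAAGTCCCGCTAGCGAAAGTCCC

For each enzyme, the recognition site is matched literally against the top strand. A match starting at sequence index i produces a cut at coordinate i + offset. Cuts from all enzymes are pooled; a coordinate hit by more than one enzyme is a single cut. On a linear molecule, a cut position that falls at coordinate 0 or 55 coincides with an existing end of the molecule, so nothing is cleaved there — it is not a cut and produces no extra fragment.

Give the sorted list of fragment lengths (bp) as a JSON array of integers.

Per-enzyme occurrences:
  DwuIII (CGAAAGT, off=6): starts [20, 30, 45] → cuts [26, 36, 51]
  ZebI (CGCTA, off=3): starts [39] → cuts [42]

All cut coordinates (distinct, sorted): [26, 36, 42, 51]

Fragments:
  [0,26): 26 bp
  [26,36): 10 bp
  [36,42): 6 bp
  [42,51): 9 bp
  [51,55): 4 bp

[4,6,9,10,26]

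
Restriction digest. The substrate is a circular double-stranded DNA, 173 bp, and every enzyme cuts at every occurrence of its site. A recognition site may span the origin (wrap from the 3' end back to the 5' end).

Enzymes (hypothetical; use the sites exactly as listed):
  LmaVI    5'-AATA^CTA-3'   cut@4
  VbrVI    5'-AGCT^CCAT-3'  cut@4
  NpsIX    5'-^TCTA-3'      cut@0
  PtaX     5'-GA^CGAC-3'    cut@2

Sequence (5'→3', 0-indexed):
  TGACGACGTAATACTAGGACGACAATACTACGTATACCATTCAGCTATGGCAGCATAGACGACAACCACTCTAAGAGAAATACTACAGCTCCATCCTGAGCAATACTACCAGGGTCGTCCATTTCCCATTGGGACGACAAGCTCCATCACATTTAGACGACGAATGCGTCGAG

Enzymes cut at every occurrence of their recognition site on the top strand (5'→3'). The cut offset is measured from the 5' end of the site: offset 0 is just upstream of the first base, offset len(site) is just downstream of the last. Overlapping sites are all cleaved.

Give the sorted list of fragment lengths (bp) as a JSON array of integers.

Scan for sites:
  LmaVI AATACTA/4: at [9, 23, 78, 101] ⇒ [13, 27, 82, 105]
  VbrVI AGCTCCAT/4: at [86, 139] ⇒ [90, 143]
  NpsIX TCTA/0: at [69] ⇒ [69]
  PtaX GACGAC/2: at [1, 17, 57, 132, 155] ⇒ [3, 19, 59, 134, 157]

Pooled cuts: [3, 13, 19, 27, 59, 69, 82, 90, 105, 134, 143, 157]

Fragment lengths:
  3→13: 10 bp
  13→19: 6 bp
  19→27: 8 bp
  27→59: 32 bp
  59→69: 10 bp
  69→82: 13 bp
  82→90: 8 bp
  90→105: 15 bp
  105→134: 29 bp
  134→143: 9 bp
  143→157: 14 bp
  157→3 (wrap): 173-157+3 = 19 bp

[6,8,8,9,10,10,13,14,15,19,29,32]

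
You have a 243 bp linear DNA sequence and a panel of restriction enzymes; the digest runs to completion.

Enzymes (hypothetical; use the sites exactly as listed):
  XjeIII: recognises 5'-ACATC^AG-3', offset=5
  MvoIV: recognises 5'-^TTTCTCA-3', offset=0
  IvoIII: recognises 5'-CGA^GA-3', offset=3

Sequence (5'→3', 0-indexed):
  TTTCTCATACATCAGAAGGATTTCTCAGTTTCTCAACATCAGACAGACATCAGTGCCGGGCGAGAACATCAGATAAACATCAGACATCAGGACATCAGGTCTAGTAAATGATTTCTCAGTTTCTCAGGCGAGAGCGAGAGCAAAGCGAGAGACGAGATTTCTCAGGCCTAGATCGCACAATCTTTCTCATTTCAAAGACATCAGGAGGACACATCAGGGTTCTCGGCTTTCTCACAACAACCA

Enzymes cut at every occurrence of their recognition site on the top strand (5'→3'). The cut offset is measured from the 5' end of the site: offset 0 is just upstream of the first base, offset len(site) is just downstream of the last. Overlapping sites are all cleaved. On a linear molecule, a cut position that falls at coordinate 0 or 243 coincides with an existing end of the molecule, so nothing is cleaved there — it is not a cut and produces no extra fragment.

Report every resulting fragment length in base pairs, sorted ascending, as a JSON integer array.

[2,6,7,7,7,7,8,8,8,11,11,11,12,12,12,12,13,13,15,16,20,25]

Per-enzyme occurrences:
  XjeIII (ACATCAG, off=5): starts [8, 35, 46, 65, 76, 83, 91, 197, 210] → cuts [13, 40, 51, 70, 81, 88, 96, 202, 215]
  MvoIV (TTTCTCA, off=0): starts [0, 20, 28, 111, 119, 157, 182, 227] → cuts [20, 28, 111, 119, 157, 182, 227] (position 0 is a terminus of the linear molecule — no cut)
  IvoIII (CGAGA, off=3): starts [60, 128, 134, 145, 152] → cuts [63, 131, 137, 148, 155]

Pooled cuts: [13, 20, 28, 40, 51, 63, 70, 81, 88, 96, 111, 119, 131, 137, 148, 155, 157, 182, 202, 215, 227]

Fragments:
  [0,13): 13 bp
  [13,20): 7 bp
  [20,28): 8 bp
  [28,40): 12 bp
  [40,51): 11 bp
  [51,63): 12 bp
  [63,70): 7 bp
  [70,81): 11 bp
  [81,88): 7 bp
  [88,96): 8 bp
  [96,111): 15 bp
  [111,119): 8 bp
  [119,131): 12 bp
  [131,137): 6 bp
  [137,148): 11 bp
  [148,155): 7 bp
  [155,157): 2 bp
  [157,182): 25 bp
  [182,202): 20 bp
  [202,215): 13 bp
  [215,227): 12 bp
  [227,243): 16 bp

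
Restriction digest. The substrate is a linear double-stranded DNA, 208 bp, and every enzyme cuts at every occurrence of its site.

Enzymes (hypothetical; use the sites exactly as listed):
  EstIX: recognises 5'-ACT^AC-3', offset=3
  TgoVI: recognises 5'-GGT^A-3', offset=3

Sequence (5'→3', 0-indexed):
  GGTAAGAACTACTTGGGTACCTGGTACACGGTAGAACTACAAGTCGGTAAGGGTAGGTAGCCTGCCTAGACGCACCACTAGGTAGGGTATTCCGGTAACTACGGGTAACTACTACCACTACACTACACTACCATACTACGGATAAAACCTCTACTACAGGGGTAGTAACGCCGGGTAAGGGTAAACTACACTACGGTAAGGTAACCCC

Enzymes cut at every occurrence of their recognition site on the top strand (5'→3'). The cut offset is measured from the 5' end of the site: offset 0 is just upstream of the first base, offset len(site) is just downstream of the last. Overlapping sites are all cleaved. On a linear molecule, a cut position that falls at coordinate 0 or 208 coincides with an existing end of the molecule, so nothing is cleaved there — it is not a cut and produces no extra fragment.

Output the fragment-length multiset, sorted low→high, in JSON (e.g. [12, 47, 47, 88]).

Scan for sites:
  EstIX ACTAC/3: at [7, 35, 97, 107, 110, 116, 121, 126, 134, 152, 184, 189] ⇒ [10, 38, 100, 110, 113, 119, 124, 129, 137, 155, 187, 192]
  TgoVI GGTA/3: at [0, 15, 22, 29, 45, 51, 55, 80, 85, 93, 103, 160, 173, 179, 194, 199] ⇒ [3, 18, 25, 32, 48, 54, 58, 83, 88, 96, 106, 163, 176, 182, 197, 202]

Pooled cuts: [3, 10, 18, 25, 32, 38, 48, 54, 58, 83, 88, 96, 100, 106, 110, 113, 119, 124, 129, 137, 155, 163, 176, 182, 187, 192, 197, 202]

Fragments:
  [0,3): 3 bp
  [3,10): 7 bp
  [10,18): 8 bp
  [18,25): 7 bp
  [25,32): 7 bp
  [32,38): 6 bp
  [38,48): 10 bp
  [48,54): 6 bp
  [54,58): 4 bp
  [58,83): 25 bp
  [83,88): 5 bp
  [88,96): 8 bp
  [96,100): 4 bp
  [100,106): 6 bp
  [106,110): 4 bp
  [110,113): 3 bp
  [113,119): 6 bp
  [119,124): 5 bp
  [124,129): 5 bp
  [129,137): 8 bp
  [137,155): 18 bp
  [155,163): 8 bp
  [163,176): 13 bp
  [176,182): 6 bp
  [182,187): 5 bp
  [187,192): 5 bp
  [192,197): 5 bp
  [197,202): 5 bp
  [202,208): 6 bp

[3,3,4,4,4,5,5,5,5,5,5,5,6,6,6,6,6,6,7,7,7,8,8,8,8,10,13,18,25]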